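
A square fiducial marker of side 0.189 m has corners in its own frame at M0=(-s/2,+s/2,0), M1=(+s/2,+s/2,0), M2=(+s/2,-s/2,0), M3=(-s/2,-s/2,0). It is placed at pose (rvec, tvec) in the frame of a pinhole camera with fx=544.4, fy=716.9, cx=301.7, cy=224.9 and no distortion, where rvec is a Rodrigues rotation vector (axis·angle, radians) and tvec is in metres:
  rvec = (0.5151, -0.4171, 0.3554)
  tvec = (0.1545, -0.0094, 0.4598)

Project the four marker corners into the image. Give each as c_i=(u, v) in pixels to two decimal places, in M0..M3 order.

Intrinsics K: fx=544.4, fy=716.9, cx=301.7, cy=224.9
Marker side s = 0.189 m; corners in marker frame (Z=0):
  M0 = (-0.0945, +0.0945, 0)
  M1 = (+0.0945, +0.0945, 0)
  M2 = (+0.0945, -0.0945, 0)
  M3 = (-0.0945, -0.0945, 0)
rvec = (0.5151, -0.4171, 0.3554), |rvec| = θ = 0.75207 rad = 43.090°
Rodrigues: sinθ=0.68315, 1−cosθ=0.26972; R = I + sinθ·[k]× + (1−cosθ)·[k]×²:
    [+0.85680 -0.42529 -0.29158]
    [+0.22038 +0.81324 -0.53859]
    [+0.46618 +0.39721 +0.79051]
t = (0.1545, -0.0094, 0.4598) m
M0: Pc = R·M0+t = (+0.03334, +0.04663, +0.45328); u = 544.4·(+0.03334)/0.45328 + 301.7 = 341.7448, v = 716.9·(+0.04663)/0.45328 + 224.9 = 298.6417
M1: Pc = R·M1+t = (+0.19528, +0.08828, +0.54139); u = 544.4·(+0.19528)/0.54139 + 301.7 = 498.0641, v = 716.9·(+0.08828)/0.54139 + 224.9 = 341.7946
M2: Pc = R·M2+t = (+0.27566, -0.06543, +0.46632); u = 544.4·(+0.27566)/0.46632 + 301.7 = 623.5149, v = 716.9·(-0.06543)/0.46632 + 224.9 = 124.3172
M3: Pc = R·M3+t = (+0.11372, -0.10708, +0.37821); u = 544.4·(+0.11372)/0.37821 + 301.7 = 465.3922, v = 716.9·(-0.10708)/0.37821 + 224.9 = 21.9355

c0=(341.74, 298.64) c1=(498.06, 341.79) c2=(623.51, 124.32) c3=(465.39, 21.94)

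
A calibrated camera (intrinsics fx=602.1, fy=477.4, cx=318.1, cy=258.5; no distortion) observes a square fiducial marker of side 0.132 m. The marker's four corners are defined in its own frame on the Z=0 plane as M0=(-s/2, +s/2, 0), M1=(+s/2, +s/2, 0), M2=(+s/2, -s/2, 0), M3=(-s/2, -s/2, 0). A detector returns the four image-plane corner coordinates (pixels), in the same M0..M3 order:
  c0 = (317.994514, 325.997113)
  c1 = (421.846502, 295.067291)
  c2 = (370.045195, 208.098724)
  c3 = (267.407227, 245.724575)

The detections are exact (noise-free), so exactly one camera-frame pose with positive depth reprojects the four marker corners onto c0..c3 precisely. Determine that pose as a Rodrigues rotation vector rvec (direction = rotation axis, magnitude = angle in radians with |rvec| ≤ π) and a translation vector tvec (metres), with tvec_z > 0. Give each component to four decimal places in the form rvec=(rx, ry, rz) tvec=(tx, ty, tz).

rvec=(0.1989, 0.3357, -0.4282) tvec=(0.0275, 0.0159, 0.6710)

Intrinsics K: fx=602.1, fy=477.4, cx=318.1, cy=258.5
Marker side s = 0.132 m; corners in marker frame (Z=0):
  M0 = (-0.0660, +0.0660, 0)
  M1 = (+0.0660, +0.0660, 0)
  M2 = (+0.0660, -0.0660, 0)
  M3 = (-0.0660, -0.0660, 0)
Detected image corners:
  c0 = (317.994514, 325.997113) px
  c1 = (421.846502, 295.067291) px
  c2 = (370.045195, 208.098724) px
  c3 = (267.407227, 245.724575) px
Planar DLT: solve 8×8 A·h = b for H (H[2,2]=1):
  H  [+598.16797 +448.25972 +342.79950]
  H  [-403.02064 +679.87797 +269.81210]
  H  [-0.53451 +0.17596 +1.00000]
B = K⁻¹H; ‖b₁‖=1.490402, ‖b₂‖=1.490402; λ = 2/(‖b₁‖+‖b₂‖) = 0.670960, sign → tz>0 ⇒ λ=+0.670960
r₁ = λ·B[:,0] = (+0.85605,-0.37223,-0.35864); r₂ = λ·B[:,1] = (+0.43715,+0.89161,+0.11806)
r₃ = r₁×r₂ = (+0.27581,-0.25784,+0.92598); SVD([r₁ r₂ r₃]) → R = UVᵀ:
  R  [+0.85605 +0.43715 +0.27581]
  R  [-0.37223 +0.89161 -0.25784]
  R  [-0.35864 +0.11806 +0.92598]
t = (+0.02752, +0.01590, +0.67096) m
tr R = 2.673639; θ = arccos((tr R − 1)/2) = 0.579349 rad = 33.194°
axis k = ((R−Rᵀ)₃₂, (R−Rᵀ)₁₃, (R−Rᵀ)₂₁) / (2 sinθ) = (+0.343305, +0.579428, -0.739192)
rvec = θ·k = (+0.198893, +0.335691, -0.428250)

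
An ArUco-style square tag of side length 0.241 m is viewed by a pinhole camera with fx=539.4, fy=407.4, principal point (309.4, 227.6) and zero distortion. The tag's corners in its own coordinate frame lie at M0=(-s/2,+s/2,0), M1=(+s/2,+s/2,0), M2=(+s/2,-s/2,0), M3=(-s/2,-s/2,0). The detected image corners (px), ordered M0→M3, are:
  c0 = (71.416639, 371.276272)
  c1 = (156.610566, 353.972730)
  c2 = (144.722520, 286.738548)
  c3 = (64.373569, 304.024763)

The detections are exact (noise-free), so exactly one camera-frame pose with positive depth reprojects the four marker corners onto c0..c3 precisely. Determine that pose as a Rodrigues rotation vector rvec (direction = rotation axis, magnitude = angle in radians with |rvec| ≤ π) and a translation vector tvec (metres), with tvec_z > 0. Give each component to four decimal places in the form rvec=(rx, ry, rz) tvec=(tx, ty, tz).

rvec=(-0.3368, 0.1349, -0.2640) tvec=(-0.5404, 0.3586, 1.4534)

Intrinsics K: fx=539.4, fy=407.4, cx=309.4, cy=227.6
Marker side s = 0.241 m; corners in marker frame (Z=0):
  M0 = (-0.1205, +0.1205, 0)
  M1 = (+0.1205, +0.1205, 0)
  M2 = (+0.1205, -0.1205, 0)
  M3 = (-0.1205, -0.1205, 0)
Detected image corners:
  c0 = (71.416639, 371.276272) px
  c1 = (156.610566, 353.972730) px
  c2 = (144.722520, 286.738548) px
  c3 = (64.373569, 304.024763) px
Planar DLT: solve 8×8 A·h = b for H (H[2,2]=1):
  H  [+336.64591 +13.40706 +108.84875]
  H  [-91.38554 +201.35163 +328.10886]
  H  [-0.05965 -0.23606 +1.00000]
B = K⁻¹H; ‖b₁‖=0.688060, ‖b₂‖=0.688060; λ = 2/(‖b₁‖+‖b₂‖) = 1.453361, sign → tz>0 ⇒ λ=+1.453361
r₁ = λ·B[:,0] = (+0.95678,-0.27758,-0.08669); r₂ = λ·B[:,1] = (+0.23292,+0.90997,-0.34308)
r₃ = r₁×r₂ = (+0.17411,+0.30806,+0.93530); SVD([r₁ r₂ r₃]) → R = UVᵀ:
  R  [+0.95678 +0.23292 +0.17411]
  R  [-0.27758 +0.90997 +0.30806]
  R  [-0.08669 -0.34308 +0.93530]
t = (-0.54037, +0.35856, +1.45336) m
tr R = 2.802051; θ = arccos((tr R − 1)/2) = 0.448669 rad = 25.707°
axis k = ((R−Rᵀ)₃₂, (R−Rᵀ)₁₃, (R−Rᵀ)₂₁) / (2 sinθ) = (-0.750571, +0.300624, -0.588446)
rvec = θ·k = (-0.336757, +0.134881, -0.264017)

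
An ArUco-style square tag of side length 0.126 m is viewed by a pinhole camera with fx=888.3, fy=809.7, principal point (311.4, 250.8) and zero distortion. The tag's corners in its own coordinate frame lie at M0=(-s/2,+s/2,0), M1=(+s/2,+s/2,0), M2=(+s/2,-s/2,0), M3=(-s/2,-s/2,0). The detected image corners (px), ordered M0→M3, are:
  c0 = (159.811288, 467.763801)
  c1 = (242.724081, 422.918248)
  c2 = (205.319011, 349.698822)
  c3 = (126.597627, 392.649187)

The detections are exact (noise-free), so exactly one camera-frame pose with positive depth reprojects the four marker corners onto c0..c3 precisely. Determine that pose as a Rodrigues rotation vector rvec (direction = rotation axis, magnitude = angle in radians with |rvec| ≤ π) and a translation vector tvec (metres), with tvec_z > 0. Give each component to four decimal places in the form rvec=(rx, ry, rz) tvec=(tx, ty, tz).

rvec=(-0.4658, 0.1685, -0.5207) tvec=(-0.1704, 0.2281, 1.1794)

Intrinsics K: fx=888.3, fy=809.7, cx=311.4, cy=250.8
Marker side s = 0.126 m; corners in marker frame (Z=0):
  M0 = (-0.0630, +0.0630, 0)
  M1 = (+0.0630, +0.0630, 0)
  M2 = (+0.0630, -0.0630, 0)
  M3 = (-0.0630, -0.0630, 0)
Detected image corners:
  c0 = (159.811288, 467.763801) px
  c1 = (242.724081, 422.918248) px
  c2 = (205.319011, 349.698822) px
  c3 = (126.597627, 392.649187) px
Planar DLT: solve 8×8 A·h = b for H (H[2,2]=1):
  H  [+635.03353 +207.22403 +183.08838]
  H  [-361.45000 +426.38490 +407.37384]
  H  [-0.03243 -0.39744 +1.00000]
B = K⁻¹H; ‖b₁‖=0.847883, ‖b₂‖=0.847883; λ = 2/(‖b₁‖+‖b₂‖) = 1.179408, sign → tz>0 ⇒ λ=+1.179408
r₁ = λ·B[:,0] = (+0.85655,-0.51464,-0.03825); r₂ = λ·B[:,1] = (+0.43946,+0.76626,-0.46874)
r₃ = r₁×r₂ = (+0.27055,+0.38469,+0.88251); SVD([r₁ r₂ r₃]) → R = UVᵀ:
  R  [+0.85655 +0.43946 +0.27055]
  R  [-0.51464 +0.76626 +0.38469]
  R  [-0.03825 -0.46874 +0.88251]
t = (-0.17036, +0.22807, +1.17941) m
tr R = 2.505322; θ = arccos((tr R − 1)/2) = 0.718702 rad = 41.179°
axis k = ((R−Rᵀ)₃₂, (R−Rᵀ)₁₃, (R−Rᵀ)₂₁) / (2 sinθ) = (-0.648105, +0.234505, -0.724546)
rvec = θ·k = (-0.465795, +0.168539, -0.520733)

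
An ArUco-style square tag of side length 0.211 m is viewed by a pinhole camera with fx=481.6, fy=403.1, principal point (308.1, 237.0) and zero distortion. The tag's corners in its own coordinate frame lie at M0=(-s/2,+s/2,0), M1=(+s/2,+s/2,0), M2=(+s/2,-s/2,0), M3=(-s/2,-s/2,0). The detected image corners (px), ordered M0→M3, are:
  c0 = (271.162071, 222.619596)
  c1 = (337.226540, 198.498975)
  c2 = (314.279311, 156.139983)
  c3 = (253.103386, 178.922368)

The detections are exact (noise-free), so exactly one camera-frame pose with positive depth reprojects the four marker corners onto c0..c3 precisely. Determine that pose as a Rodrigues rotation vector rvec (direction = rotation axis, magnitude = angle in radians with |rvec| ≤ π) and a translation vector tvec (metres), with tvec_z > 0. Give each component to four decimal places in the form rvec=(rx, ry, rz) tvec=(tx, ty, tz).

rvec=(-0.5183, 0.1708, -0.3801) tvec=(-0.0446, -0.1767, 1.4627)

Intrinsics K: fx=481.6, fy=403.1, cx=308.1, cy=237.0
Marker side s = 0.211 m; corners in marker frame (Z=0):
  M0 = (-0.1055, +0.1055, 0)
  M1 = (+0.1055, +0.1055, 0)
  M2 = (+0.1055, -0.1055, 0)
  M3 = (-0.1055, -0.1055, 0)
Detected image corners:
  c0 = (271.162071, 222.619596) px
  c1 = (337.226540, 198.498975) px
  c2 = (314.279311, 156.139983) px
  c3 = (253.103386, 178.922368) px
Planar DLT: solve 8×8 A·h = b for H (H[2,2]=1):
  H  [+288.31783 -5.81137 +293.41830]
  H  [-119.24138 +137.74208 +188.30420]
  H  [-0.04345 -0.35017 +1.00000]
B = K⁻¹H; ‖b₁‖=0.683657, ‖b₂‖=0.683657; λ = 2/(‖b₁‖+‖b₂‖) = 1.462721, sign → tz>0 ⇒ λ=+1.462721
r₁ = λ·B[:,0] = (+0.91634,-0.39532,-0.06355); r₂ = λ·B[:,1] = (+0.31002,+0.80096,-0.51219)
r₃ = r₁×r₂ = (+0.25339,+0.44964,+0.85651); SVD([r₁ r₂ r₃]) → R = UVᵀ:
  R  [+0.91634 +0.31002 +0.25339]
  R  [-0.39532 +0.80096 +0.44964]
  R  [-0.06355 -0.51219 +0.85651]
t = (-0.04459, -0.17670, +1.46272) m
tr R = 2.573819; θ = arccos((tr R − 1)/2) = 0.665011 rad = 38.102°
axis k = ((R−Rᵀ)₃₂, (R−Rᵀ)₁₃, (R−Rᵀ)₂₁) / (2 sinθ) = (-0.779360, +0.256813, -0.571529)
rvec = θ·k = (-0.518283, +0.170783, -0.380073)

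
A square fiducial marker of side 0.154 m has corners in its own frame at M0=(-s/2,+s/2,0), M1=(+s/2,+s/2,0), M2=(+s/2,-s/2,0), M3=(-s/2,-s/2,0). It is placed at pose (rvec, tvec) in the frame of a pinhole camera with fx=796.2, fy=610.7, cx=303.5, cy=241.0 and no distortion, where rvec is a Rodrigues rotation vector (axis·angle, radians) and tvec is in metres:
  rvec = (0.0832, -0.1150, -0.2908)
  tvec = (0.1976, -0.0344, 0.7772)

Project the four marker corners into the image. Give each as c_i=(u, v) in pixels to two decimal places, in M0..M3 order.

Intrinsics K: fx=796.2, fy=610.7, cx=303.5, cy=241.0
Marker side s = 0.154 m; corners in marker frame (Z=0):
  M0 = (-0.0770, +0.0770, 0)
  M1 = (+0.0770, +0.0770, 0)
  M2 = (+0.0770, -0.0770, 0)
  M3 = (-0.0770, -0.0770, 0)
rvec = (0.0832, -0.1150, -0.2908), |rvec| = θ = 0.32359 rad = 18.540°
Rodrigues: sinθ=0.31797, 1−cosθ=0.05190; R = I + sinθ·[k]× + (1−cosθ)·[k]×²:
    [+0.95153 +0.28101 -0.12500]
    [-0.29049 +0.95465 -0.06518]
    [+0.10101 +0.09833 +0.99001]
t = (0.1976, -0.0344, 0.7772) m
M0: Pc = R·M0+t = (+0.14597, +0.06148, +0.77699); u = 796.2·(+0.14597)/0.77699 + 303.5 = 453.0781, v = 610.7·(+0.06148)/0.77699 + 241.0 = 289.3191
M1: Pc = R·M1+t = (+0.29251, +0.01674, +0.79255); u = 796.2·(+0.29251)/0.79255 + 303.5 = 597.3529, v = 610.7·(+0.01674)/0.79255 + 241.0 = 253.8993
M2: Pc = R·M2+t = (+0.24923, -0.13028, +0.77741); u = 796.2·(+0.24923)/0.77741 + 303.5 = 558.7552, v = 610.7·(-0.13028)/0.77741 + 241.0 = 138.6600
M3: Pc = R·M3+t = (+0.10269, -0.08554, +0.76185); u = 796.2·(+0.10269)/0.76185 + 303.5 = 410.8246, v = 610.7·(-0.08554)/0.76185 + 241.0 = 172.4308

c0=(453.08, 289.32) c1=(597.35, 253.90) c2=(558.76, 138.66) c3=(410.82, 172.43)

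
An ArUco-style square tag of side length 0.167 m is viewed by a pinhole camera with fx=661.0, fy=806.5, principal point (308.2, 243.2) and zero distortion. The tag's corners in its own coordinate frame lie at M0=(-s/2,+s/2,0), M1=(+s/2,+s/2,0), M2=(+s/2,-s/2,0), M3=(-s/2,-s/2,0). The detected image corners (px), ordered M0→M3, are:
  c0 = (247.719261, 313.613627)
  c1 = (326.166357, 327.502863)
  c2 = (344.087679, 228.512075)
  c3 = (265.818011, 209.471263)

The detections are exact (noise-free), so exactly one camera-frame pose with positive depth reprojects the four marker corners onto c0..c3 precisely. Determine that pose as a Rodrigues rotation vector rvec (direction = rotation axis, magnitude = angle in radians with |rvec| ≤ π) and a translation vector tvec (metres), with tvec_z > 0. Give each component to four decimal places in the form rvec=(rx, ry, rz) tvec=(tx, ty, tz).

Intrinsics K: fx=661.0, fy=806.5, cx=308.2, cy=243.2
Marker side s = 0.167 m; corners in marker frame (Z=0):
  M0 = (-0.0835, +0.0835, 0)
  M1 = (+0.0835, +0.0835, 0)
  M2 = (+0.0835, -0.0835, 0)
  M3 = (-0.0835, -0.0835, 0)
Detected image corners:
  c0 = (247.719261, 313.613627) px
  c1 = (326.166357, 327.502863) px
  c2 = (344.087679, 228.512075) px
  c3 = (265.818011, 209.471263) px
Planar DLT: solve 8×8 A·h = b for H (H[2,2]=1):
  H  [+556.49776 -91.78273 +296.87190]
  H  [+178.08748 +622.43266 +270.20764]
  H  [+0.29493 +0.05423 +1.00000]
B = K⁻¹H; ‖b₁‖=0.774944, ‖b₂‖=0.774944; λ = 2/(‖b₁‖+‖b₂‖) = 1.290416, sign → tz>0 ⇒ λ=+1.290416
r₁ = λ·B[:,0] = (+0.90895,+0.17018,+0.38058); r₂ = λ·B[:,1] = (-0.21181,+0.97480,+0.06998)
r₃ = r₁×r₂ = (-0.35908,-0.14422,+0.92210); SVD([r₁ r₂ r₃]) → R = UVᵀ:
  R  [+0.90895 -0.21181 -0.35908]
  R  [+0.17018 +0.97480 -0.14422]
  R  [+0.38058 +0.06998 +0.92210]
t = (-0.02211, +0.04321, +1.29042) m
tr R = 2.805853; θ = arccos((tr R − 1)/2) = 0.444265 rad = 25.455°
axis k = ((R−Rᵀ)₃₂, (R−Rᵀ)₁₃, (R−Rᵀ)₂₁) / (2 sinθ) = (+0.249180, -0.860484, +0.444383)
rvec = θ·k = (+0.110702, -0.382283, +0.197424)

rvec=(0.1107, -0.3823, 0.1974) tvec=(-0.0221, 0.0432, 1.2904)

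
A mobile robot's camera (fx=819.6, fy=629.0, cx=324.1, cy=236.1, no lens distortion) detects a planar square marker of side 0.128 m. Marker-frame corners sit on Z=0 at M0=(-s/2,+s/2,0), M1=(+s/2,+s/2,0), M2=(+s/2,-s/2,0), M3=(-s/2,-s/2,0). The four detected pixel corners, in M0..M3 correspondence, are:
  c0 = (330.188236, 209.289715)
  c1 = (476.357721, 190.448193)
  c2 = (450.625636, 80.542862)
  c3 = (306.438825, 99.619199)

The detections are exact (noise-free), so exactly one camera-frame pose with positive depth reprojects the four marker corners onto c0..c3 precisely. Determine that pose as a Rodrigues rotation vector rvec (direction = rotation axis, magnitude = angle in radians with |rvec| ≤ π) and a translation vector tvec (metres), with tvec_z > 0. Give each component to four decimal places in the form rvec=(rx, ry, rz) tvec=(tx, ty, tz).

rvec=(-0.0699, 0.0303, -0.1645) tvec=(0.0580, -0.1038, 0.7140)

Intrinsics K: fx=819.6, fy=629.0, cx=324.1, cy=236.1
Marker side s = 0.128 m; corners in marker frame (Z=0):
  M0 = (-0.0640, +0.0640, 0)
  M1 = (+0.0640, +0.0640, 0)
  M2 = (+0.0640, -0.0640, 0)
  M3 = (-0.0640, -0.0640, 0)
Detected image corners:
  c0 = (330.188236, 209.289715) px
  c1 = (476.357721, 190.448193) px
  c2 = (450.625636, 80.542862) px
  c3 = (306.438825, 99.619199) px
Planar DLT: solve 8×8 A·h = b for H (H[2,2]=1):
  H  [+1120.81290 +153.83680 +390.66418]
  H  [-153.07051 +843.09140 +144.64129]
  H  [-0.03413 -0.10088 +1.00000]
B = K⁻¹H; ‖b₁‖=1.400535, ‖b₂‖=1.400535; λ = 2/(‖b₁‖+‖b₂‖) = 0.714013, sign → tz>0 ⇒ λ=+0.714013
r₁ = λ·B[:,0] = (+0.98606,-0.16461,-0.02437); r₂ = λ·B[:,1] = (+0.16250,+0.98408,-0.07203)
r₃ = r₁×r₂ = (+0.03584,+0.06706,+0.99710); SVD([r₁ r₂ r₃]) → R = UVᵀ:
  R  [+0.98606 +0.16250 +0.03584]
  R  [-0.16461 +0.98408 +0.06706]
  R  [-0.02437 -0.07203 +0.99710]
t = (+0.05799, -0.10382, +0.71401) m
tr R = 2.967238; θ = arccos((tr R − 1)/2) = 0.181250 rad = 10.385°
axis k = ((R−Rᵀ)₃₂, (R−Rᵀ)₁₃, (R−Rᵀ)₂₁) / (2 sinθ) = (-0.385810, +0.167000, -0.907338)
rvec = θ·k = (-0.069928, +0.030269, -0.164455)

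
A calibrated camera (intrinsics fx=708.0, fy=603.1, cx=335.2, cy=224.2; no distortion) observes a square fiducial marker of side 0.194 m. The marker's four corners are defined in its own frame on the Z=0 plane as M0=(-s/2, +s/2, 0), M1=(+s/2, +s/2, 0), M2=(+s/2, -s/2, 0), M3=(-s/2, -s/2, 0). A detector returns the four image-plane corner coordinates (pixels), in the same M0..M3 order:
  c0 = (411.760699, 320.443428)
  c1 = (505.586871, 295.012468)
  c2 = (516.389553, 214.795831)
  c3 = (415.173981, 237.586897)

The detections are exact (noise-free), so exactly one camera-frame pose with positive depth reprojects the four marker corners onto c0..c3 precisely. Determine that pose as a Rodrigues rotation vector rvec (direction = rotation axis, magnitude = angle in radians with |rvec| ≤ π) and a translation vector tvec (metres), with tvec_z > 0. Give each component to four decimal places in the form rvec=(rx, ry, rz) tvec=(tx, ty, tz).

rvec=(0.5027, -0.4072, -0.1338) tvec=(0.2170, 0.0875, 1.1981)

Intrinsics K: fx=708.0, fy=603.1, cx=335.2, cy=224.2
Marker side s = 0.194 m; corners in marker frame (Z=0):
  M0 = (-0.0970, +0.0970, 0)
  M1 = (+0.0970, +0.0970, 0)
  M2 = (+0.0970, -0.0970, 0)
  M3 = (-0.0970, -0.0970, 0)
Detected image corners:
  c0 = (411.760699, 320.443428) px
  c1 = (505.586871, 295.012468) px
  c2 = (516.389553, 214.795831) px
  c3 = (415.173981, 237.586897) px
Planar DLT: solve 8×8 A·h = b for H (H[2,2]=1):
  H  [+635.32749 +153.08794 +463.45093]
  H  [-47.50834 +529.98597 +268.24991]
  H  [+0.28861 +0.41162 +1.00000]
B = K⁻¹H; ‖b₁‖=0.834626, ‖b₂‖=0.834626; λ = 2/(‖b₁‖+‖b₂‖) = 1.198141, sign → tz>0 ⇒ λ=+1.198141
r₁ = λ·B[:,0] = (+0.91144,-0.22293,+0.34579); r₂ = λ·B[:,1] = (+0.02558,+0.86955,+0.49317)
r₃ = r₁×r₂ = (-0.41063,-0.44066,+0.79825); SVD([r₁ r₂ r₃]) → R = UVᵀ:
  R  [+0.91144 +0.02558 -0.41063]
  R  [-0.22293 +0.86955 -0.44066]
  R  [+0.34579 +0.49317 +0.79825]
t = (+0.21704, +0.08751, +1.19814) m
tr R = 2.579250; θ = arccos((tr R − 1)/2) = 0.660599 rad = 37.850°
axis k = ((R−Rᵀ)₃₂, (R−Rᵀ)₁₃, (R−Rᵀ)₂₁) / (2 sinθ) = (+0.760955, -0.616392, -0.202503)
rvec = θ·k = (+0.502686, -0.407188, -0.133773)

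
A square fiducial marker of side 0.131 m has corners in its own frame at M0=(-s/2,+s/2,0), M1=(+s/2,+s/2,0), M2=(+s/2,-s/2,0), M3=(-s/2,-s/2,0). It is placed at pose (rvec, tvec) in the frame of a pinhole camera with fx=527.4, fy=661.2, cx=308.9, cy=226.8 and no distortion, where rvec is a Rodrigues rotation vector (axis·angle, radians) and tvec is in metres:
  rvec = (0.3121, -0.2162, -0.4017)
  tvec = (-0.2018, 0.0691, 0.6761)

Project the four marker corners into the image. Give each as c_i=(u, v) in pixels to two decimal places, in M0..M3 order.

Intrinsics K: fx=527.4, fy=661.2, cx=308.9, cy=226.8
Marker side s = 0.131 m; corners in marker frame (Z=0):
  M0 = (-0.0655, +0.0655, 0)
  M1 = (+0.0655, +0.0655, 0)
  M2 = (+0.0655, -0.0655, 0)
  M3 = (-0.0655, -0.0655, 0)
rvec = (0.3121, -0.2162, -0.4017), |rvec| = θ = 0.55273 rad = 31.669°
Rodrigues: sinθ=0.52501, 1−cosθ=0.14891; R = I + sinθ·[k]× + (1−cosθ)·[k]×²:
    [+0.89857 +0.34867 -0.26646]
    [-0.41444 +0.87388 -0.25412]
    [+0.14425 +0.33878 +0.92974]
t = (-0.2018, 0.0691, 0.6761) m
M0: Pc = R·M0+t = (-0.23782, +0.15348, +0.68884); u = 527.4·(-0.23782)/0.68884 + 308.9 = 126.8182, v = 661.2·(+0.15348)/0.68884 + 226.8 = 374.1260
M1: Pc = R·M1+t = (-0.12011, +0.09919, +0.70774); u = 527.4·(-0.12011)/0.70774 + 308.9 = 219.3982, v = 661.2·(+0.09919)/0.70774 + 226.8 = 319.4702
M2: Pc = R·M2+t = (-0.16578, -0.01528, +0.66336); u = 527.4·(-0.16578)/0.66336 + 308.9 = 177.0962, v = 661.2·(-0.01528)/0.66336 + 226.8 = 211.5648
M3: Pc = R·M3+t = (-0.28349, +0.03901, +0.64446); u = 527.4·(-0.28349)/0.64446 + 308.9 = 76.9004, v = 661.2·(+0.03901)/0.64446 + 226.8 = 266.8203

c0=(126.82, 374.13) c1=(219.40, 319.47) c2=(177.10, 211.56) c3=(76.90, 266.82)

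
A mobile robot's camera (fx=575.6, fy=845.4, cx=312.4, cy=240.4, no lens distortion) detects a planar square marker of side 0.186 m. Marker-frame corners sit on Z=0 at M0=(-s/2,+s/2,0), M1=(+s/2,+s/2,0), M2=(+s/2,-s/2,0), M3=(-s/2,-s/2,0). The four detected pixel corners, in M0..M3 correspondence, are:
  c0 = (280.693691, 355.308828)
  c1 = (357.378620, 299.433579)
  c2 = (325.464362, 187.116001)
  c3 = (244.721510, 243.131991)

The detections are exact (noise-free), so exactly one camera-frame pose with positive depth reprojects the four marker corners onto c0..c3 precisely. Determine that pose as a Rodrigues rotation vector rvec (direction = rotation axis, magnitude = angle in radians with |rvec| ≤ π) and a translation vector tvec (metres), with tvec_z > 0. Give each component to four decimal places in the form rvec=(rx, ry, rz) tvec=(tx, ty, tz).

rvec=(0.2527, -0.1933, -0.4248) tvec=(-0.0203, 0.0458, 1.2193)

Intrinsics K: fx=575.6, fy=845.4, cx=312.4, cy=240.4
Marker side s = 0.186 m; corners in marker frame (Z=0):
  M0 = (-0.0930, +0.0930, 0)
  M1 = (+0.0930, +0.0930, 0)
  M2 = (+0.0930, -0.0930, 0)
  M3 = (-0.0930, -0.0930, 0)
Detected image corners:
  c0 = (280.693691, 355.308828) px
  c1 = (357.378620, 299.433579) px
  c2 = (325.464362, 187.116001) px
  c3 = (244.721510, 243.131991) px
Planar DLT: solve 8×8 A·h = b for H (H[2,2]=1):
  H  [+455.62932 +252.01449 +302.82427]
  H  [-271.43762 +666.01309 +272.16946]
  H  [+0.10816 +0.23053 +1.00000]
B = K⁻¹H; ‖b₁‖=0.820113, ‖b₂‖=0.820113; λ = 2/(‖b₁‖+‖b₂‖) = 1.219345, sign → tz>0 ⇒ λ=+1.219345
r₁ = λ·B[:,0] = (+0.89362,-0.42900,+0.13188); r₂ = λ·B[:,1] = (+0.38131,+0.88068,+0.28109)
r₃ = r₁×r₂ = (-0.23673,-0.20090,+0.95058); SVD([r₁ r₂ r₃]) → R = UVᵀ:
  R  [+0.89362 +0.38131 -0.23673]
  R  [-0.42900 +0.88068 -0.20090]
  R  [+0.13188 +0.28109 +0.95058]
t = (-0.02029, +0.04582, +1.21934) m
tr R = 2.724878; θ = arccos((tr R − 1)/2) = 0.530727 rad = 30.408°
axis k = ((R−Rᵀ)₃₂, (R−Rᵀ)₁₃, (R−Rᵀ)₂₁) / (2 sinθ) = (+0.476127, -0.364126, -0.800447)
rvec = θ·k = (+0.252694, -0.193252, -0.424819)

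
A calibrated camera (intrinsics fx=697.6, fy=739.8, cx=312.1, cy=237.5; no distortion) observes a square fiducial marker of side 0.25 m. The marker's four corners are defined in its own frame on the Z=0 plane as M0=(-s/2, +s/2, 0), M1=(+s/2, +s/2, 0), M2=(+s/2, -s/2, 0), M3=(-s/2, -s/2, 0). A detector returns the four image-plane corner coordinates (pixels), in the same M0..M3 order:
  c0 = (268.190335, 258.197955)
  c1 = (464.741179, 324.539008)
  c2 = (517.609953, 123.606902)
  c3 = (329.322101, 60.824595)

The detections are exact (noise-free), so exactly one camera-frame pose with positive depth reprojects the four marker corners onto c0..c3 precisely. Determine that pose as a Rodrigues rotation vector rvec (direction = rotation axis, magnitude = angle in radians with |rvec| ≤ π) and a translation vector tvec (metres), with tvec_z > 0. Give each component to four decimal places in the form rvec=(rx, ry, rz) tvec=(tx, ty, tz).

rvec=(-0.1537, -0.0112, 0.3079) tvec=(0.1034, -0.0561, 0.8655)

Intrinsics K: fx=697.6, fy=739.8, cx=312.1, cy=237.5
Marker side s = 0.25 m; corners in marker frame (Z=0):
  M0 = (-0.1250, +0.1250, 0)
  M1 = (+0.1250, +0.1250, 0)
  M2 = (+0.1250, -0.1250, 0)
  M3 = (-0.1250, -0.1250, 0)
Detected image corners:
  c0 = (268.190335, 258.197955) px
  c1 = (464.741179, 324.539008) px
  c2 = (517.609953, 123.606902) px
  c3 = (329.322101, 60.824595) px
Planar DLT: solve 8×8 A·h = b for H (H[2,2]=1):
  H  [+763.62263 -297.56021 +395.41975]
  H  [+255.32654 +762.83524 +189.54281]
  H  [-0.01441 -0.17604 +1.00000]
B = K⁻¹H; ‖b₁‖=1.155393, ‖b₂‖=1.155393; λ = 2/(‖b₁‖+‖b₂‖) = 0.865506, sign → tz>0 ⇒ λ=+0.865506
r₁ = λ·B[:,0] = (+0.95300,+0.30272,-0.01247); r₂ = λ·B[:,1] = (-0.30101,+0.94137,-0.15236)
r₃ = r₁×r₂ = (-0.03438,+0.14896,+0.98825); SVD([r₁ r₂ r₃]) → R = UVᵀ:
  R  [+0.95300 -0.30101 -0.03438]
  R  [+0.30272 +0.94137 +0.14896]
  R  [-0.01247 -0.15236 +0.98825]
t = (+0.10337, -0.05611, +0.86551) m
tr R = 2.882615; θ = arccos((tr R − 1)/2) = 0.344314 rad = 19.728°
axis k = ((R−Rᵀ)₃₂, (R−Rᵀ)₁₃, (R−Rᵀ)₂₁) / (2 sinθ) = (-0.446330, -0.032456, +0.894279)
rvec = θ·k = (-0.153678, -0.011175, +0.307913)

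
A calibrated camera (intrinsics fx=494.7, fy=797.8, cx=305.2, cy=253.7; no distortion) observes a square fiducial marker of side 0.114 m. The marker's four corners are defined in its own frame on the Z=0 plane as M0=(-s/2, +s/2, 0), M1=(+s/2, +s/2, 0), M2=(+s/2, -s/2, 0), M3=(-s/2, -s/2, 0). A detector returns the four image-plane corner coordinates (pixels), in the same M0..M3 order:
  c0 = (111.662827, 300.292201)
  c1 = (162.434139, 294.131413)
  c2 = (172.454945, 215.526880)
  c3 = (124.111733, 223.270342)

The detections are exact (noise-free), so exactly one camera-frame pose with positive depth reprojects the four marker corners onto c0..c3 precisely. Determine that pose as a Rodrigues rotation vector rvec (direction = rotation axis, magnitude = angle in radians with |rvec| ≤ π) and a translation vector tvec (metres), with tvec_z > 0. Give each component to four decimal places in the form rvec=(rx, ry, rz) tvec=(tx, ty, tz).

rvec=(-0.5152, 0.2439, -0.0195) tvec=(-0.3358, 0.0046, 1.0211)

Intrinsics K: fx=494.7, fy=797.8, cx=305.2, cy=253.7
Marker side s = 0.114 m; corners in marker frame (Z=0):
  M0 = (-0.0570, +0.0570, 0)
  M1 = (+0.0570, +0.0570, 0)
  M2 = (+0.0570, -0.0570, 0)
  M3 = (-0.0570, -0.0570, 0)
Detected image corners:
  c0 = (111.662827, 300.292201) px
  c1 = (162.434139, 294.131413) px
  c2 = (172.454945, 215.526880) px
  c3 = (124.111733, 223.270342) px
Planar DLT: solve 8×8 A·h = b for H (H[2,2]=1):
  H  [+402.84994 -167.15923 +142.50703]
  H  [-118.33563 +558.50890 +257.28467]
  H  [-0.22130 -0.47996 +1.00000]
B = K⁻¹H; ‖b₁‖=0.979378, ‖b₂‖=0.979378; λ = 2/(‖b₁‖+‖b₂‖) = 1.021056, sign → tz>0 ⇒ λ=+1.021056
r₁ = λ·B[:,0] = (+0.97088,-0.07960,-0.22596); r₂ = λ·B[:,1] = (-0.04268,+0.87064,-0.49006)
r₃ = r₁×r₂ = (+0.23573,+0.48544,+0.84189); SVD([r₁ r₂ r₃]) → R = UVᵀ:
  R  [+0.97088 -0.04268 +0.23573]
  R  [-0.07960 +0.87064 +0.48544]
  R  [-0.22596 -0.49006 +0.84189]
t = (-0.33580, +0.00459, +1.02106) m
tr R = 2.683413; θ = arccos((tr R − 1)/2) = 0.570360 rad = 32.679°
axis k = ((R−Rᵀ)₃₂, (R−Rᵀ)₁₃, (R−Rᵀ)₂₁) / (2 sinθ) = (-0.903348, +0.427543, -0.034190)
rvec = θ·k = (-0.515234, +0.243854, -0.019501)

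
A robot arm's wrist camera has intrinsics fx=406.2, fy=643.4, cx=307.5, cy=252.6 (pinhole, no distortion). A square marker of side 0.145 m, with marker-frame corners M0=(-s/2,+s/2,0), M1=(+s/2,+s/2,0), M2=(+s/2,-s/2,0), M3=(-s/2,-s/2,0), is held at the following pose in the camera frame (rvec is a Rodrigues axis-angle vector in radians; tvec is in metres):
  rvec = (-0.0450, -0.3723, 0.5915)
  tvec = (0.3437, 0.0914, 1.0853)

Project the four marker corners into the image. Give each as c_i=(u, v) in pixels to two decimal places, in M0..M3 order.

Intrinsics K: fx=406.2, fy=643.4, cx=307.5, cy=252.6
Marker side s = 0.145 m; corners in marker frame (Z=0):
  M0 = (-0.0725, +0.0725, 0)
  M1 = (+0.0725, +0.0725, 0)
  M2 = (+0.0725, -0.0725, 0)
  M3 = (-0.0725, -0.0725, 0)
rvec = (-0.0450, -0.3723, 0.5915), |rvec| = θ = 0.70036 rad = 40.128°
Rodrigues: sinθ=0.64449, 1−cosθ=0.23539; R = I + sinθ·[k]× + (1−cosθ)·[k]×²:
    [+0.76558 -0.53628 -0.35538]
    [+0.55236 +0.83113 -0.06427]
    [+0.32983 -0.14709 +0.93251]
t = (0.3437, 0.0914, 1.0853) m
M0: Pc = R·M0+t = (+0.24932, +0.11161, +1.05072); u = 406.2·(+0.24932)/1.05072 + 307.5 = 403.8830, v = 643.4·(+0.11161)/1.05072 + 252.6 = 320.9438
M1: Pc = R·M1+t = (+0.36032, +0.19170, +1.09855); u = 406.2·(+0.36032)/1.09855 + 307.5 = 440.7339, v = 643.4·(+0.19170)/1.09855 + 252.6 = 364.8767
M2: Pc = R·M2+t = (+0.43808, +0.07119, +1.11988); u = 406.2·(+0.43808)/1.11988 + 307.5 = 466.4015, v = 643.4·(+0.07119)/1.11988 + 252.6 = 293.5001
M3: Pc = R·M3+t = (+0.32708, -0.00890, +1.07205); u = 406.2·(+0.32708)/1.07205 + 307.5 = 431.4288, v = 643.4·(-0.00890)/1.07205 + 252.6 = 247.2571

c0=(403.88, 320.94) c1=(440.73, 364.88) c2=(466.40, 293.50) c3=(431.43, 247.26)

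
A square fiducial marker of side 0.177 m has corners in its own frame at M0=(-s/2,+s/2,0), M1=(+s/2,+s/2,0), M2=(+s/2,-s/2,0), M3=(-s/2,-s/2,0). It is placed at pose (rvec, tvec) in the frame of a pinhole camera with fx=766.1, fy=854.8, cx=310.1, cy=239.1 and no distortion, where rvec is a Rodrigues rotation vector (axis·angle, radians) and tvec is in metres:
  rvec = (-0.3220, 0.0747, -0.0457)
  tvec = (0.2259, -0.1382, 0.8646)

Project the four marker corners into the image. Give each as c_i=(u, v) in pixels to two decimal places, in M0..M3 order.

c0=(438.02, 189.06) c1=(602.45, 178.01) c2=(578.88, 20.23) c3=(425.05, 32.63)

Intrinsics K: fx=766.1, fy=854.8, cx=310.1, cy=239.1
Marker side s = 0.177 m; corners in marker frame (Z=0):
  M0 = (-0.0885, +0.0885, 0)
  M1 = (+0.0885, +0.0885, 0)
  M2 = (+0.0885, -0.0885, 0)
  M3 = (-0.0885, -0.0885, 0)
rvec = (-0.3220, 0.0747, -0.0457), |rvec| = θ = 0.33370 rad = 19.119°
Rodrigues: sinθ=0.32754, 1−cosθ=0.05516; R = I + sinθ·[k]× + (1−cosθ)·[k]×²:
    [+0.99620 +0.03294 +0.08061]
    [-0.05677 +0.94760 +0.31437]
    [-0.06603 -0.31775 +0.94587]
t = (0.2259, -0.1382, 0.8646) m
M0: Pc = R·M0+t = (+0.14065, -0.04931, +0.84232); u = 766.1·(+0.14065)/0.84232 + 310.1 = 438.0237, v = 854.8·(-0.04931)/0.84232 + 239.1 = 189.0567
M1: Pc = R·M1+t = (+0.31698, -0.05936, +0.83064); u = 766.1·(+0.31698)/0.83064 + 310.1 = 602.4517, v = 854.8·(-0.05936)/0.83064 + 239.1 = 178.0116
M2: Pc = R·M2+t = (+0.31115, -0.22709, +0.88688); u = 766.1·(+0.31115)/0.88688 + 310.1 = 578.8756, v = 854.8·(-0.22709)/0.88688 + 239.1 = 20.2262
M3: Pc = R·M3+t = (+0.13482, -0.21704, +0.89856); u = 766.1·(+0.13482)/0.89856 + 310.1 = 425.0459, v = 854.8·(-0.21704)/0.89856 + 239.1 = 32.6323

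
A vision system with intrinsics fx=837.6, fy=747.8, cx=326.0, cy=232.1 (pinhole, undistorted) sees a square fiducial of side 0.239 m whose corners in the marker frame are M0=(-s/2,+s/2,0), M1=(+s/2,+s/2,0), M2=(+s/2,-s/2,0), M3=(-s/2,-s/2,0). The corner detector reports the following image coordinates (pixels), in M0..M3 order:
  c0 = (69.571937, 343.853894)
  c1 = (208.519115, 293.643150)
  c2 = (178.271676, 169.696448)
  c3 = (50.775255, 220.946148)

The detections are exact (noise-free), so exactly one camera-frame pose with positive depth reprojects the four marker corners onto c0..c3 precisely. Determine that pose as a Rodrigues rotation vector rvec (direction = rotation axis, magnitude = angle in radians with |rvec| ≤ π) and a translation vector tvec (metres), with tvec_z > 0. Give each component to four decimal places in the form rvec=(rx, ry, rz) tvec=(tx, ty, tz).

Intrinsics K: fx=837.6, fy=747.8, cx=326.0, cy=232.1
Marker side s = 0.239 m; corners in marker frame (Z=0):
  M0 = (-0.1195, +0.1195, 0)
  M1 = (+0.1195, +0.1195, 0)
  M2 = (+0.1195, -0.1195, 0)
  M3 = (-0.1195, -0.1195, 0)
Detected image corners:
  c0 = (69.571937, 343.853894) px
  c1 = (208.519115, 293.643150) px
  c2 = (178.271676, 169.696448) px
  c3 = (50.775255, 220.946148) px
Planar DLT: solve 8×8 A·h = b for H (H[2,2]=1):
  H  [+534.89978 +60.49067 +124.94897]
  H  [-256.08289 +431.99985 +255.12946]
  H  [-0.17016 -0.32831 +1.00000]
B = K⁻¹H; ‖b₁‖=0.780794, ‖b₂‖=0.780794; λ = 2/(‖b₁‖+‖b₂‖) = 1.280748, sign → tz>0 ⇒ λ=+1.280748
r₁ = λ·B[:,0] = (+0.90272,-0.37095,-0.21793); r₂ = λ·B[:,1] = (+0.25615,+0.87039,-0.42049)
r₃ = r₁×r₂ = (+0.34567,+0.32376,+0.88074); SVD([r₁ r₂ r₃]) → R = UVᵀ:
  R  [+0.90272 +0.25615 +0.34567]
  R  [-0.37095 +0.87039 +0.32376]
  R  [-0.21793 -0.42049 +0.88074]
t = (-0.30742, +0.03944, +1.28075) m
tr R = 2.653846; θ = arccos((tr R − 1)/2) = 0.597183 rad = 34.216°
axis k = ((R−Rᵀ)₃₂, (R−Rᵀ)₁₃, (R−Rᵀ)₂₁) / (2 sinθ) = (-0.661767, +0.501141, -0.557604)
rvec = θ·k = (-0.395196, +0.299273, -0.332992)

rvec=(-0.3952, 0.2993, -0.3330) tvec=(-0.3074, 0.0394, 1.2807)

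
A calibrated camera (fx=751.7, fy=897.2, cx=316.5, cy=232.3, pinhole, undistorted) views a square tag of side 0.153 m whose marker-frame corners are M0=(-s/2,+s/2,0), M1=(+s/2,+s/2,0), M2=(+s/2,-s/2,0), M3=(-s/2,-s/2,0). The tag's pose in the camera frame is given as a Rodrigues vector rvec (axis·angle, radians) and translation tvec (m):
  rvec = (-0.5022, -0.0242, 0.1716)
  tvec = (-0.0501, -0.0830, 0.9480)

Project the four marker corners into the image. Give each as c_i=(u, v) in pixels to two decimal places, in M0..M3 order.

Intrinsics K: fx=751.7, fy=897.2, cx=316.5, cy=232.3
Marker side s = 0.153 m; corners in marker frame (Z=0):
  M0 = (-0.0765, +0.0765, 0)
  M1 = (+0.0765, +0.0765, 0)
  M2 = (+0.0765, -0.0765, 0)
  M3 = (-0.0765, -0.0765, 0)
rvec = (-0.5022, -0.0242, 0.1716), |rvec| = θ = 0.53126 rad = 30.439°
Rodrigues: sinθ=0.50662, 1−cosθ=0.13783; R = I + sinθ·[k]× + (1−cosθ)·[k]×²:
    [+0.98533 -0.15771 -0.06516]
    [+0.16958 +0.86246 +0.47688]
    [-0.01901 -0.48094 +0.87655]
t = (-0.0501, -0.0830, 0.9480) m
M0: Pc = R·M0+t = (-0.13754, -0.02999, +0.91266); u = 751.7·(-0.13754)/0.91266 + 316.5 = 203.2153, v = 897.2·(-0.02999)/0.91266 + 232.3 = 202.8134
M1: Pc = R·M1+t = (+0.01321, -0.00405, +0.90975); u = 751.7·(+0.01321)/0.90975 + 316.5 = 327.4179, v = 897.2·(-0.00405)/0.90975 + 232.3 = 228.3063
M2: Pc = R·M2+t = (+0.03734, -0.13601, +0.98334); u = 751.7·(+0.03734)/0.98334 + 316.5 = 345.0460, v = 897.2·(-0.13601)/0.98334 + 232.3 = 108.2084
M3: Pc = R·M3+t = (-0.11341, -0.16195, +0.98625); u = 751.7·(-0.11341)/0.98625 + 316.5 = 230.0581, v = 897.2·(-0.16195)/0.98625 + 232.3 = 84.9717

c0=(203.22, 202.81) c1=(327.42, 228.31) c2=(345.05, 108.21) c3=(230.06, 84.97)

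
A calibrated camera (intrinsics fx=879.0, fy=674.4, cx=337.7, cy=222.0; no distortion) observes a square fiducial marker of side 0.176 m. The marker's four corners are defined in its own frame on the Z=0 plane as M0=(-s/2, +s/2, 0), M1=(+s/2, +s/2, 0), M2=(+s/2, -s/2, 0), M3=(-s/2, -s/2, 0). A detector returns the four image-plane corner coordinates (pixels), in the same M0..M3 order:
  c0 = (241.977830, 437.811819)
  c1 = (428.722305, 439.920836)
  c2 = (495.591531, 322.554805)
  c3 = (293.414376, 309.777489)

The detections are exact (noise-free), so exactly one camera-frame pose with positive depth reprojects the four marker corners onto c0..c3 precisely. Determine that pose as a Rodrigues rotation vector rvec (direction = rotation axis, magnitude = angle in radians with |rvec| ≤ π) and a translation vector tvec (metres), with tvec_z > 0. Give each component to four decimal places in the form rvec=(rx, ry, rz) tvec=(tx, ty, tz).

Intrinsics K: fx=879.0, fy=674.4, cx=337.7, cy=222.0
Marker side s = 0.176 m; corners in marker frame (Z=0):
  M0 = (-0.0880, +0.0880, 0)
  M1 = (+0.0880, +0.0880, 0)
  M2 = (+0.0880, -0.0880, 0)
  M3 = (-0.0880, -0.0880, 0)
Detected image corners:
  c0 = (241.977830, 437.811819) px
  c1 = (428.722305, 439.920836) px
  c2 = (495.591531, 322.554805) px
  c3 = (293.414376, 309.777489) px
Planar DLT: solve 8×8 A·h = b for H (H[2,2]=1):
  H  [+1269.82413 -122.44855 +367.31064]
  H  [+213.69561 +918.78496 +380.85320]
  H  [+0.45820 +0.59030 +1.00000]
B = K⁻¹H; ‖b₁‖=1.358983, ‖b₂‖=1.358983; λ = 2/(‖b₁‖+‖b₂‖) = 0.735845, sign → tz>0 ⇒ λ=+0.735845
r₁ = λ·B[:,0] = (+0.93348,+0.12218,+0.33717); r₂ = λ·B[:,1] = (-0.26938,+0.85951,+0.43437)
r₃ = r₁×r₂ = (-0.23673,-0.49630,+0.83525); SVD([r₁ r₂ r₃]) → R = UVᵀ:
  R  [+0.93348 -0.26938 -0.23673]
  R  [+0.12218 +0.85951 -0.49630]
  R  [+0.33717 +0.43437 +0.83525]
t = (+0.02479, +0.17333, +0.73584) m
tr R = 2.628244; θ = arccos((tr R − 1)/2) = 0.619581 rad = 35.499°
axis k = ((R−Rᵀ)₃₂, (R−Rᵀ)₁₃, (R−Rᵀ)₂₁) / (2 sinθ) = (+0.801343, -0.494146, +0.337149)
rvec = θ·k = (+0.496496, -0.306163, +0.208891)

rvec=(0.4965, -0.3062, 0.2089) tvec=(0.0248, 0.1733, 0.7358)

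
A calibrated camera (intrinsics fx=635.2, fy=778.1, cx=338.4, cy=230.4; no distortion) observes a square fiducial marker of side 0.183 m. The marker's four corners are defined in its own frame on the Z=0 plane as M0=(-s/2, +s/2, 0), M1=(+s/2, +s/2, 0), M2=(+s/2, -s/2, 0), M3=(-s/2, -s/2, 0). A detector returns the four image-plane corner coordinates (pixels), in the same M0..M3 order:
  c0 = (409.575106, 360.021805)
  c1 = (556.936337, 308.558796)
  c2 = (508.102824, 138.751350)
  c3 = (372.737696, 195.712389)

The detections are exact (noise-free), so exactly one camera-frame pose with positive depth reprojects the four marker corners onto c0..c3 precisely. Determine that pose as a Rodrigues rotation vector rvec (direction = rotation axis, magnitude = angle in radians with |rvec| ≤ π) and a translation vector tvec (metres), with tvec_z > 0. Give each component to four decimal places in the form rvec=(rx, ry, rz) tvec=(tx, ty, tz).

Intrinsics K: fx=635.2, fy=778.1, cx=338.4, cy=230.4
Marker side s = 0.183 m; corners in marker frame (Z=0):
  M0 = (-0.0915, +0.0915, 0)
  M1 = (+0.0915, +0.0915, 0)
  M2 = (+0.0915, -0.0915, 0)
  M3 = (-0.0915, -0.0915, 0)
Detected image corners:
  c0 = (409.575106, 360.021805) px
  c1 = (556.936337, 308.558796) px
  c2 = (508.102824, 138.751350) px
  c3 = (372.737696, 195.712389) px
Planar DLT: solve 8×8 A·h = b for H (H[2,2]=1):
  H  [+632.46221 +61.09770 +459.16278]
  H  [-372.16855 +819.04440 +248.65936]
  H  [-0.30075 -0.37259 +1.00000]
B = K⁻¹H; ‖b₁‖=1.256224, ‖b₂‖=1.256224; λ = 2/(‖b₁‖+‖b₂‖) = 0.796037, sign → tz>0 ⇒ λ=+0.796037
r₁ = λ·B[:,0] = (+0.92015,-0.30986,-0.23941); r₂ = λ·B[:,1] = (+0.23458,+0.92575,-0.29659)
r₃ = r₁×r₂ = (+0.31353,+0.21675,+0.92451); SVD([r₁ r₂ r₃]) → R = UVᵀ:
  R  [+0.92015 +0.23458 +0.31353]
  R  [-0.30986 +0.92575 +0.21675]
  R  [-0.23941 -0.29659 +0.92451]
t = (+0.15134, +0.01868, +0.79604) m
tr R = 2.770405; θ = arccos((tr R − 1)/2) = 0.483867 rad = 27.724°
axis k = ((R−Rᵀ)₃₂, (R−Rᵀ)₁₃, (R−Rᵀ)₂₁) / (2 sinθ) = (-0.551735, +0.594293, -0.585154)
rvec = θ·k = (-0.266966, +0.287559, -0.283137)

rvec=(-0.2670, 0.2876, -0.2831) tvec=(0.1513, 0.0187, 0.7960)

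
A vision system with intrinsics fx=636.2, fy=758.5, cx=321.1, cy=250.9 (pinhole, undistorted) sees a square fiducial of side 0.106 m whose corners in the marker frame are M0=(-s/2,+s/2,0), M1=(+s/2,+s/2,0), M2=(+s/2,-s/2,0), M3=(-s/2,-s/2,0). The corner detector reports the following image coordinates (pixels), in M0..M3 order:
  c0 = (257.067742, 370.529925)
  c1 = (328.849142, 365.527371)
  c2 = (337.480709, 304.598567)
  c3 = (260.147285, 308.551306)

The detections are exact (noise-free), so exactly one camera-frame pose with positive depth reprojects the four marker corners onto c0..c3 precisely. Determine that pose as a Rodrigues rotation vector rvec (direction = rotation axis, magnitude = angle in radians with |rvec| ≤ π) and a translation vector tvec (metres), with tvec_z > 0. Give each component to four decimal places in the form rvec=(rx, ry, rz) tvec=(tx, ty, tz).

rvec=(0.7108, -0.1944, 0.0414) tvec=(-0.0351, 0.1034, 0.8956)

Intrinsics K: fx=636.2, fy=758.5, cx=321.1, cy=250.9
Marker side s = 0.106 m; corners in marker frame (Z=0):
  M0 = (-0.0530, +0.0530, 0)
  M1 = (+0.0530, +0.0530, 0)
  M2 = (+0.0530, -0.0530, 0)
  M3 = (-0.0530, -0.0530, 0)
Detected image corners:
  c0 = (257.067742, 370.529925) px
  c1 = (328.849142, 365.527371) px
  c2 = (337.480709, 304.598567) px
  c3 = (260.147285, 308.551306) px
Planar DLT: solve 8×8 A·h = b for H (H[2,2]=1):
  H  [+765.56565 +157.28949 +296.19657]
  H  [+29.60658 +822.31262 +338.44783]
  H  [+0.21357 +0.71929 +1.00000]
B = K⁻¹H; ‖b₁‖=1.116620, ‖b₂‖=1.116620; λ = 2/(‖b₁‖+‖b₂‖) = 0.895560, sign → tz>0 ⇒ λ=+0.895560
r₁ = λ·B[:,0] = (+0.98113,-0.02831,+0.19126); r₂ = λ·B[:,1] = (-0.10371,+0.75782,+0.64416)
r₃ = r₁×r₂ = (-0.16318,-0.65184,+0.74059); SVD([r₁ r₂ r₃]) → R = UVᵀ:
  R  [+0.98113 -0.10371 -0.16318]
  R  [-0.02831 +0.75782 -0.65184]
  R  [+0.19126 +0.64416 +0.74059]
t = (-0.03506, +0.10337, +0.89556) m
tr R = 2.479542; θ = arccos((tr R − 1)/2) = 0.738066 rad = 42.288°
axis k = ((R−Rᵀ)₃₂, (R−Rᵀ)₁₃, (R−Rᵀ)₂₁) / (2 sinθ) = (+0.963062, -0.263388, +0.056028)
rvec = θ·k = (+0.710803, -0.194398, +0.041352)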